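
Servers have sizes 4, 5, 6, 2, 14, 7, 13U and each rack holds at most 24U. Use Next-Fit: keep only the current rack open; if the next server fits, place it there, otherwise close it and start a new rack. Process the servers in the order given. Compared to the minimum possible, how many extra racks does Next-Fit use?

Next-Fit: [4,5,6,2] [14,7] [13] → 3 racks.
Total size 51U; any packing needs at least ⌈51/24⌉ = 3 racks.
So 3 is already optimal.

0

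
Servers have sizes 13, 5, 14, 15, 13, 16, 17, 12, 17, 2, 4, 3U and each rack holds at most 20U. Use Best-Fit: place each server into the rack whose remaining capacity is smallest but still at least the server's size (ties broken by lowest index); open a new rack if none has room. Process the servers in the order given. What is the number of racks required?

8 racks

13U → rack 1 (remaining 7U)
5U → rack 1 (remaining 2U)
14U → rack 2 (remaining 6U)
15U → rack 3 (remaining 5U)
13U → rack 4 (remaining 7U)
16U → rack 5 (remaining 4U)
17U → rack 6 (remaining 3U)
12U → rack 7 (remaining 8U)
17U → rack 8 (remaining 3U)
2U → rack 1 (remaining 0U)
4U → rack 5 (remaining 0U)
3U → rack 6 (remaining 0U)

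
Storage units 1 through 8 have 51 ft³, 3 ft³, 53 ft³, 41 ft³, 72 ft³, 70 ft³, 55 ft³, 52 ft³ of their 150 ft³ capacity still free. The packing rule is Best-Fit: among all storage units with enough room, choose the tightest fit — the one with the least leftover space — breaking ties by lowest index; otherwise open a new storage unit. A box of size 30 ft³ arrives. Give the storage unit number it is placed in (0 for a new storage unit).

4

Storage units with room: storage unit 1 (51 ft³), storage unit 3 (53 ft³), storage unit 4 (41 ft³), storage unit 5 (72 ft³), storage unit 6 (70 ft³), storage unit 7 (55 ft³), storage unit 8 (52 ft³).
Tightest fit is storage unit 4 with 41 ft³ free.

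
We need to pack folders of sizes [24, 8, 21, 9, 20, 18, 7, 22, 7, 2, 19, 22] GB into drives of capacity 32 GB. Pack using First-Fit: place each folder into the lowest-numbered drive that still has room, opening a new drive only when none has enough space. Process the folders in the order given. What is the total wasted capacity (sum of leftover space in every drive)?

45

24 GB → drive 1 (remaining 8 GB)
8 GB → drive 1 (remaining 0 GB)
21 GB → drive 2 (remaining 11 GB)
9 GB → drive 2 (remaining 2 GB)
20 GB → drive 3 (remaining 12 GB)
18 GB → drive 4 (remaining 14 GB)
7 GB → drive 3 (remaining 5 GB)
22 GB → drive 5 (remaining 10 GB)
7 GB → drive 4 (remaining 7 GB)
2 GB → drive 2 (remaining 0 GB)
19 GB → drive 6 (remaining 13 GB)
22 GB → drive 7 (remaining 10 GB)
7 drives × 32 GB = 224 GB; used 179 GB; unused 45 GB.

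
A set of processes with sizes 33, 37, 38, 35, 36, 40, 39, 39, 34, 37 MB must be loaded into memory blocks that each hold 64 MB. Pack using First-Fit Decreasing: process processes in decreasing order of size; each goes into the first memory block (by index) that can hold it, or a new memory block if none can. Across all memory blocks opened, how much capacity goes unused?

272

Sorted descending: 40, 39, 39, 38, 37, 37, 36, 35, 34, 33.
memory block 1: place 40 MB, 24 MB left
memory block 2: place 39 MB, 25 MB left
memory block 3: place 39 MB, 25 MB left
memory block 4: place 38 MB, 26 MB left
memory block 5: place 37 MB, 27 MB left
memory block 6: place 37 MB, 27 MB left
memory block 7: place 36 MB, 28 MB left
memory block 8: place 35 MB, 29 MB left
memory block 9: place 34 MB, 30 MB left
memory block 10: place 33 MB, 31 MB left
10 memory blocks × 64 MB = 640 MB; used 368 MB; unused 272 MB.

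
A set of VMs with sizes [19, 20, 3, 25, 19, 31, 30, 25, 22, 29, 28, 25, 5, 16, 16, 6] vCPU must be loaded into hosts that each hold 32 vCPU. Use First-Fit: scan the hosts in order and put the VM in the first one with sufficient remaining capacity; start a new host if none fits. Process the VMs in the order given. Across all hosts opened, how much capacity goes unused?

19 vCPU → host 1 (remaining 13 vCPU)
20 vCPU → host 2 (remaining 12 vCPU)
3 vCPU → host 1 (remaining 10 vCPU)
25 vCPU → host 3 (remaining 7 vCPU)
19 vCPU → host 4 (remaining 13 vCPU)
31 vCPU → host 5 (remaining 1 vCPU)
30 vCPU → host 6 (remaining 2 vCPU)
25 vCPU → host 7 (remaining 7 vCPU)
22 vCPU → host 8 (remaining 10 vCPU)
29 vCPU → host 9 (remaining 3 vCPU)
28 vCPU → host 10 (remaining 4 vCPU)
25 vCPU → host 11 (remaining 7 vCPU)
5 vCPU → host 1 (remaining 5 vCPU)
16 vCPU → host 12 (remaining 16 vCPU)
16 vCPU → host 12 (remaining 0 vCPU)
6 vCPU → host 2 (remaining 6 vCPU)
12 hosts × 32 vCPU = 384 vCPU; used 319 vCPU; unused 65 vCPU.

65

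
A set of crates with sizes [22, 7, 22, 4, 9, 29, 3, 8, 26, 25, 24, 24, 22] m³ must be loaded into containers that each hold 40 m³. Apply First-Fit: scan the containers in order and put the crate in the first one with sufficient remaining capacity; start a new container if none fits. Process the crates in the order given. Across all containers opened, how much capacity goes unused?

95

container 1: place 22 m³, 18 m³ left
container 1: place 7 m³, 11 m³ left
container 2: place 22 m³, 18 m³ left
container 1: place 4 m³, 7 m³ left
container 2: place 9 m³, 9 m³ left
container 3: place 29 m³, 11 m³ left
container 1: place 3 m³, 4 m³ left
container 2: place 8 m³, 1 m³ left
container 4: place 26 m³, 14 m³ left
container 5: place 25 m³, 15 m³ left
container 6: place 24 m³, 16 m³ left
container 7: place 24 m³, 16 m³ left
container 8: place 22 m³, 18 m³ left
8 containers × 40 m³ = 320 m³; used 225 m³; unused 95 m³.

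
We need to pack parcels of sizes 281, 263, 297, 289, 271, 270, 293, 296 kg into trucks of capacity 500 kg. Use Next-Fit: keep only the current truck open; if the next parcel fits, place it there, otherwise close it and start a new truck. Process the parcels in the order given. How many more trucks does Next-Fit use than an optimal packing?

0

Next-Fit: [281] [263] [297] [289] [271] [270] [293] [296] → 8 trucks.
8 parcels exceed 250 kg (half the capacity), and no two of those can share a truck, so at least 8 trucks are needed.
So 8 is already optimal.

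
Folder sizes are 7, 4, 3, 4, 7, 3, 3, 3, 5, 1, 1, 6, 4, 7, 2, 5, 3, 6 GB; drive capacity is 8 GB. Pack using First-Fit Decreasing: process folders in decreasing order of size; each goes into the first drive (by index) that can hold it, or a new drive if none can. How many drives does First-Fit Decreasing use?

Sorted descending: 7, 7, 7, 6, 6, 5, 5, 4, 4, 4, 3, 3, 3, 3, 3, 2, 1, 1.
drive 1: place 7 GB, 1 GB left
drive 2: place 7 GB, 1 GB left
drive 3: place 7 GB, 1 GB left
drive 4: place 6 GB, 2 GB left
drive 5: place 6 GB, 2 GB left
drive 6: place 5 GB, 3 GB left
drive 7: place 5 GB, 3 GB left
drive 8: place 4 GB, 4 GB left
drive 8: place 4 GB, 0 GB left
drive 9: place 4 GB, 4 GB left
drive 6: place 3 GB, 0 GB left
drive 7: place 3 GB, 0 GB left
drive 9: place 3 GB, 1 GB left
drive 10: place 3 GB, 5 GB left
drive 10: place 3 GB, 2 GB left
drive 4: place 2 GB, 0 GB left
drive 1: place 1 GB, 0 GB left
drive 2: place 1 GB, 0 GB left
Final drives: [7,1] [7,1] [7] [6,2] [6] [5,3] [5,3] [4,4] [4,3] [3,3].

10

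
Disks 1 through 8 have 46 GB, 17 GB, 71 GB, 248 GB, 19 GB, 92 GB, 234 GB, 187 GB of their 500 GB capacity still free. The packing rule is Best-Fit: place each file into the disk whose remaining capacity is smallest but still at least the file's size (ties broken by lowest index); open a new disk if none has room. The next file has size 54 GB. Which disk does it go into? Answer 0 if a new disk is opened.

3

Disks with room: disk 3 (71 GB), disk 4 (248 GB), disk 6 (92 GB), disk 7 (234 GB), disk 8 (187 GB).
Tightest fit is disk 3 with 71 GB free.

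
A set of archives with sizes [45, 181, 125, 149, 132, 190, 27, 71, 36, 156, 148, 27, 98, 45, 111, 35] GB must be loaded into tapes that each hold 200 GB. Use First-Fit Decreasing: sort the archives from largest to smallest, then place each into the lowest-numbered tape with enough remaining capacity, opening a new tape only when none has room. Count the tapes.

9

Sorted descending: 190, 181, 156, 149, 148, 132, 125, 111, 98, 71, 45, 45, 36, 35, 27, 27.
tape 1: place 190 GB, 10 GB left
tape 2: place 181 GB, 19 GB left
tape 3: place 156 GB, 44 GB left
tape 4: place 149 GB, 51 GB left
tape 5: place 148 GB, 52 GB left
tape 6: place 132 GB, 68 GB left
tape 7: place 125 GB, 75 GB left
tape 8: place 111 GB, 89 GB left
tape 9: place 98 GB, 102 GB left
tape 7: place 71 GB, 4 GB left
tape 4: place 45 GB, 6 GB left
tape 5: place 45 GB, 7 GB left
tape 3: place 36 GB, 8 GB left
tape 6: place 35 GB, 33 GB left
tape 6: place 27 GB, 6 GB left
tape 8: place 27 GB, 62 GB left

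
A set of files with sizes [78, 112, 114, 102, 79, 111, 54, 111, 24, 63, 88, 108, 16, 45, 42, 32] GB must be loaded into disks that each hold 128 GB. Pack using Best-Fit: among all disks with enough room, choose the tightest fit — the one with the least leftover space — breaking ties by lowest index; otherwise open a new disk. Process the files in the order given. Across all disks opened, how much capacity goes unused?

disk 1: place 78 GB, 50 GB left
disk 2: place 112 GB, 16 GB left
disk 3: place 114 GB, 14 GB left
disk 4: place 102 GB, 26 GB left
disk 5: place 79 GB, 49 GB left
disk 6: place 111 GB, 17 GB left
disk 7: place 54 GB, 74 GB left
disk 8: place 111 GB, 17 GB left
disk 4: place 24 GB, 2 GB left
disk 7: place 63 GB, 11 GB left
disk 9: place 88 GB, 40 GB left
disk 10: place 108 GB, 20 GB left
disk 2: place 16 GB, 0 GB left
disk 5: place 45 GB, 4 GB left
disk 1: place 42 GB, 8 GB left
disk 9: place 32 GB, 8 GB left
10 disks × 128 GB = 1280 GB; used 1179 GB; unused 101 GB.

101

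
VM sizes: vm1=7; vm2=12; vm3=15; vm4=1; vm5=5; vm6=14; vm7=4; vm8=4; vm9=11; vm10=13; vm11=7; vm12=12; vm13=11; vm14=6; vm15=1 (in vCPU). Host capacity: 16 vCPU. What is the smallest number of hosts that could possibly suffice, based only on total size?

Total size = 7 + 12 + 15 + 1 + 5 + 14 + 4 + 4 + 11 + 13 + 7 + 12 + 11 + 6 + 1 = 123 vCPU.
⌈123 / 16⌉ = 8.

8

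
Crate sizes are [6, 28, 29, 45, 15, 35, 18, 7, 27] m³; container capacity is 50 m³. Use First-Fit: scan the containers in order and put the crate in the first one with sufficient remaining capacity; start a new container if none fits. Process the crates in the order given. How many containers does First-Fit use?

Put 6 m³ in container 1; 44 m³ remain.
Put 28 m³ in container 1; 16 m³ remain.
Put 29 m³ in container 2; 21 m³ remain.
Put 45 m³ in container 3; 5 m³ remain.
Put 15 m³ in container 1; 1 m³ remain.
Put 35 m³ in container 4; 15 m³ remain.
Put 18 m³ in container 2; 3 m³ remain.
Put 7 m³ in container 4; 8 m³ remain.
Put 27 m³ in container 5; 23 m³ remain.

5 containers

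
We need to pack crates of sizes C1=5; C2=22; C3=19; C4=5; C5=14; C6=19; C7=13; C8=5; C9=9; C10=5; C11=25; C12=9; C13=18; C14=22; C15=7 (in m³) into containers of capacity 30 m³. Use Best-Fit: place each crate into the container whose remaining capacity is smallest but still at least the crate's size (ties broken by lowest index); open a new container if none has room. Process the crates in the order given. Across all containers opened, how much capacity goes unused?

13

Put C1 (5 m³) in container 1; 25 m³ remain.
Put C2 (22 m³) in container 1; 3 m³ remain.
Put C3 (19 m³) in container 2; 11 m³ remain.
Put C4 (5 m³) in container 2; 6 m³ remain.
Put C5 (14 m³) in container 3; 16 m³ remain.
Put C6 (19 m³) in container 4; 11 m³ remain.
Put C7 (13 m³) in container 3; 3 m³ remain.
Put C8 (5 m³) in container 2; 1 m³ remain.
Put C9 (9 m³) in container 4; 2 m³ remain.
Put C10 (5 m³) in container 5; 25 m³ remain.
Put C11 (25 m³) in container 5; 0 m³ remain.
Put C12 (9 m³) in container 6; 21 m³ remain.
Put C13 (18 m³) in container 6; 3 m³ remain.
Put C14 (22 m³) in container 7; 8 m³ remain.
Put C15 (7 m³) in container 7; 1 m³ remain.
7 containers × 30 m³ = 210 m³; used 197 m³; unused 13 m³.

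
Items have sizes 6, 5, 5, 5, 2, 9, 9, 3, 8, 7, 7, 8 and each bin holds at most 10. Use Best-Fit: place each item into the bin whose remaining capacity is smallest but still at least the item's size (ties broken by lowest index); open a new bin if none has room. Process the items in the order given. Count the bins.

9

Put 6 in bin 1; 4 remain.
Put 5 in bin 2; 5 remain.
Put 5 in bin 2; 0 remain.
Put 5 in bin 3; 5 remain.
Put 2 in bin 1; 2 remain.
Put 9 in bin 4; 1 remain.
Put 9 in bin 5; 1 remain.
Put 3 in bin 3; 2 remain.
Put 8 in bin 6; 2 remain.
Put 7 in bin 7; 3 remain.
Put 7 in bin 8; 3 remain.
Put 8 in bin 9; 2 remain.
Final bins: [6,2] [5,5] [5,3] [9] [9] [8] [7] [7] [8].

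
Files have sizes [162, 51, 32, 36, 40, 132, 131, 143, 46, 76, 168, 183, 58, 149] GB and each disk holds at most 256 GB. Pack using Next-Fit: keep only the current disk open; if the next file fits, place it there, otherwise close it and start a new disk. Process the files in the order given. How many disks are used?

Put 162 GB in disk 1; 94 GB remain.
Put 51 GB in disk 1; 43 GB remain.
Put 32 GB in disk 1; 11 GB remain.
Put 36 GB in disk 2; 220 GB remain.
Put 40 GB in disk 2; 180 GB remain.
Put 132 GB in disk 2; 48 GB remain.
Put 131 GB in disk 3; 125 GB remain.
Put 143 GB in disk 4; 113 GB remain.
Put 46 GB in disk 4; 67 GB remain.
Put 76 GB in disk 5; 180 GB remain.
Put 168 GB in disk 5; 12 GB remain.
Put 183 GB in disk 6; 73 GB remain.
Put 58 GB in disk 6; 15 GB remain.
Put 149 GB in disk 7; 107 GB remain.

7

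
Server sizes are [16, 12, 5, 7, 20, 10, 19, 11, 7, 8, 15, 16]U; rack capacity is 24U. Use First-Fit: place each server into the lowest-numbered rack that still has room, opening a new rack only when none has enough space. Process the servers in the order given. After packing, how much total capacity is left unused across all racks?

46

Put 16U in rack 1; 8U remain.
Put 12U in rack 2; 12U remain.
Put 5U in rack 1; 3U remain.
Put 7U in rack 2; 5U remain.
Put 20U in rack 3; 4U remain.
Put 10U in rack 4; 14U remain.
Put 19U in rack 5; 5U remain.
Put 11U in rack 4; 3U remain.
Put 7U in rack 6; 17U remain.
Put 8U in rack 6; 9U remain.
Put 15U in rack 7; 9U remain.
Put 16U in rack 8; 8U remain.
8 racks × 24U = 192U; used 146U; unused 46U.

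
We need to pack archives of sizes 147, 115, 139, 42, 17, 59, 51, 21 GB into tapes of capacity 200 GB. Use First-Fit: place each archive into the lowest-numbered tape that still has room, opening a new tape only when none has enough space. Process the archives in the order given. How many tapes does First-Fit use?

tape 1: place 147 GB, 53 GB left
tape 2: place 115 GB, 85 GB left
tape 3: place 139 GB, 61 GB left
tape 1: place 42 GB, 11 GB left
tape 2: place 17 GB, 68 GB left
tape 2: place 59 GB, 9 GB left
tape 3: place 51 GB, 10 GB left
tape 4: place 21 GB, 179 GB left

4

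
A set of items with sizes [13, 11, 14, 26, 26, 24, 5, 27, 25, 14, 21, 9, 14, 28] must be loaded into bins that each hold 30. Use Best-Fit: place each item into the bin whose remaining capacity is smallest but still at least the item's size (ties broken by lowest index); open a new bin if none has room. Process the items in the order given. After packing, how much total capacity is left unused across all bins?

Put 13 in bin 1; 17 remain.
Put 11 in bin 1; 6 remain.
Put 14 in bin 2; 16 remain.
Put 26 in bin 3; 4 remain.
Put 26 in bin 4; 4 remain.
Put 24 in bin 5; 6 remain.
Put 5 in bin 1; 1 remain.
Put 27 in bin 6; 3 remain.
Put 25 in bin 7; 5 remain.
Put 14 in bin 2; 2 remain.
Put 21 in bin 8; 9 remain.
Put 9 in bin 8; 0 remain.
Put 14 in bin 9; 16 remain.
Put 28 in bin 10; 2 remain.
10 bins × 30 = 300; used 257; unused 43.

43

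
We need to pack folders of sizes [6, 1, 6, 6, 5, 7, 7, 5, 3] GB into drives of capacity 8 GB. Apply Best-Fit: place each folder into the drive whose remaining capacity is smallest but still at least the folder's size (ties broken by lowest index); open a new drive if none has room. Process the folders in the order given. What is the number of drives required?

7

Put 6 GB in drive 1; 2 GB remain.
Put 1 GB in drive 1; 1 GB remain.
Put 6 GB in drive 2; 2 GB remain.
Put 6 GB in drive 3; 2 GB remain.
Put 5 GB in drive 4; 3 GB remain.
Put 7 GB in drive 5; 1 GB remain.
Put 7 GB in drive 6; 1 GB remain.
Put 5 GB in drive 7; 3 GB remain.
Put 3 GB in drive 4; 0 GB remain.
Final drives: [6,1] [6] [6] [5,3] [7] [7] [5].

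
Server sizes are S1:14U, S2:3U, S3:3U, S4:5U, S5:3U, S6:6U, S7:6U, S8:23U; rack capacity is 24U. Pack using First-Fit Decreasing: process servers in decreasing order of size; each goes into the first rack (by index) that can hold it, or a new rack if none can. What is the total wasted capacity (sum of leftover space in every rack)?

9

Sorted descending: 23, 14, 6, 6, 5, 3, 3, 3.
rack 1: place 23U, 1U left
rack 2: place 14U, 10U left
rack 2: place 6U, 4U left
rack 3: place 6U, 18U left
rack 3: place 5U, 13U left
rack 2: place 3U, 1U left
rack 3: place 3U, 10U left
rack 3: place 3U, 7U left
3 racks × 24U = 72U; used 63U; unused 9U.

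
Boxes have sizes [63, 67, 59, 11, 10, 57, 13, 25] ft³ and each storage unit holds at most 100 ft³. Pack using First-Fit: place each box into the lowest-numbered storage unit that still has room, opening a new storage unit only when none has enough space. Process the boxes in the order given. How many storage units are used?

storage unit 1: place 63 ft³, 37 ft³ left
storage unit 2: place 67 ft³, 33 ft³ left
storage unit 3: place 59 ft³, 41 ft³ left
storage unit 1: place 11 ft³, 26 ft³ left
storage unit 1: place 10 ft³, 16 ft³ left
storage unit 4: place 57 ft³, 43 ft³ left
storage unit 1: place 13 ft³, 3 ft³ left
storage unit 2: place 25 ft³, 8 ft³ left

4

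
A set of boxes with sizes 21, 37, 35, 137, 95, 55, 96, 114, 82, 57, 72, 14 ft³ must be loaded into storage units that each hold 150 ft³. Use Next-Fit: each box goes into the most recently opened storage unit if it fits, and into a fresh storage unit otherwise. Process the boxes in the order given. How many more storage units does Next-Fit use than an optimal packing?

1

Next-Fit: [21,37,35] [137] [95,55] [96] [114] [82,57] [72,14] → 7 storage units.
Total size 815 ft³; any packing needs at least ⌈815/150⌉ = 6 storage units.
An optimal packing achieves that bound: [137] [114,35] [96,37,14] [95,55] [82,57] [72,21] → 6 storage units.
Excess: 7 − 6 = 1.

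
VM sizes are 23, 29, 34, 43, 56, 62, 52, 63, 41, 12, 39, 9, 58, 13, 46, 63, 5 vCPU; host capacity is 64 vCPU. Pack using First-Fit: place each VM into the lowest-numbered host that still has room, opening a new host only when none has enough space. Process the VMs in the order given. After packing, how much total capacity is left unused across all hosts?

120

host 1: place 23 vCPU, 41 vCPU left
host 1: place 29 vCPU, 12 vCPU left
host 2: place 34 vCPU, 30 vCPU left
host 3: place 43 vCPU, 21 vCPU left
host 4: place 56 vCPU, 8 vCPU left
host 5: place 62 vCPU, 2 vCPU left
host 6: place 52 vCPU, 12 vCPU left
host 7: place 63 vCPU, 1 vCPU left
host 8: place 41 vCPU, 23 vCPU left
host 1: place 12 vCPU, 0 vCPU left
host 9: place 39 vCPU, 25 vCPU left
host 2: place 9 vCPU, 21 vCPU left
host 10: place 58 vCPU, 6 vCPU left
host 2: place 13 vCPU, 8 vCPU left
host 11: place 46 vCPU, 18 vCPU left
host 12: place 63 vCPU, 1 vCPU left
host 2: place 5 vCPU, 3 vCPU left
12 hosts × 64 vCPU = 768 vCPU; used 648 vCPU; unused 120 vCPU.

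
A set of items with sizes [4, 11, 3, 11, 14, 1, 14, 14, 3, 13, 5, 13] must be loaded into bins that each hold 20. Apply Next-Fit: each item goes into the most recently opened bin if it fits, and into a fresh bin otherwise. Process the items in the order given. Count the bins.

4 → bin 1 (remaining 16)
11 → bin 1 (remaining 5)
3 → bin 1 (remaining 2)
11 → bin 2 (remaining 9)
14 → bin 3 (remaining 6)
1 → bin 3 (remaining 5)
14 → bin 4 (remaining 6)
14 → bin 5 (remaining 6)
3 → bin 5 (remaining 3)
13 → bin 6 (remaining 7)
5 → bin 6 (remaining 2)
13 → bin 7 (remaining 7)
Final bins: [4,11,3] [11] [14,1] [14] [14,3] [13,5] [13].

7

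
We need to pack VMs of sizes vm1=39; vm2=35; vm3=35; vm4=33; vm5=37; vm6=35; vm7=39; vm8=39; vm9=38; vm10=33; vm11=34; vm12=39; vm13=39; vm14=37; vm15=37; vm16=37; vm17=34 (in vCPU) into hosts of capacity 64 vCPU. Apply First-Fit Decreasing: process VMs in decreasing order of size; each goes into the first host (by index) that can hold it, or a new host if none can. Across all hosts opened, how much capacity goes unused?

468

Sorted descending: 39, 39, 39, 39, 39, 38, 37, 37, 37, 37, 35, 35, 35, 34, 34, 33, 33.
39 vCPU → host 1 (remaining 25 vCPU)
39 vCPU → host 2 (remaining 25 vCPU)
39 vCPU → host 3 (remaining 25 vCPU)
39 vCPU → host 4 (remaining 25 vCPU)
39 vCPU → host 5 (remaining 25 vCPU)
38 vCPU → host 6 (remaining 26 vCPU)
37 vCPU → host 7 (remaining 27 vCPU)
37 vCPU → host 8 (remaining 27 vCPU)
37 vCPU → host 9 (remaining 27 vCPU)
37 vCPU → host 10 (remaining 27 vCPU)
35 vCPU → host 11 (remaining 29 vCPU)
35 vCPU → host 12 (remaining 29 vCPU)
35 vCPU → host 13 (remaining 29 vCPU)
34 vCPU → host 14 (remaining 30 vCPU)
34 vCPU → host 15 (remaining 30 vCPU)
33 vCPU → host 16 (remaining 31 vCPU)
33 vCPU → host 17 (remaining 31 vCPU)
17 hosts × 64 vCPU = 1088 vCPU; used 620 vCPU; unused 468 vCPU.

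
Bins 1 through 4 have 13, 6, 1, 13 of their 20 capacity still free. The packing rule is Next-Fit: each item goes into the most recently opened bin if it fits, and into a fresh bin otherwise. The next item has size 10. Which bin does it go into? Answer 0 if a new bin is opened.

4

Next-Fit only looks at bin 4, which has 13 free.
10 fits there.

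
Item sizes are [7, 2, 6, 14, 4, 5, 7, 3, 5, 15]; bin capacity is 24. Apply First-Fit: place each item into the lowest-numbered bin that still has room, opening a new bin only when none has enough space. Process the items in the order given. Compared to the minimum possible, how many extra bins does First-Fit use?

First-Fit: [7,2,6,4,5] [14,7,3] [5,15] → 3 bins.
Total size 68; any packing needs at least ⌈68/24⌉ = 3 bins.
So 3 is already optimal.

0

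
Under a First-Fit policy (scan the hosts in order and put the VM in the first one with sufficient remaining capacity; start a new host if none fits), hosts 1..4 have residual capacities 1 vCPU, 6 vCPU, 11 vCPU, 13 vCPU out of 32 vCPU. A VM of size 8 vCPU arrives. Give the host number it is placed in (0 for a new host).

Hosts with room: host 3 (11 vCPU), host 4 (13 vCPU).
The first with room is host 3.

3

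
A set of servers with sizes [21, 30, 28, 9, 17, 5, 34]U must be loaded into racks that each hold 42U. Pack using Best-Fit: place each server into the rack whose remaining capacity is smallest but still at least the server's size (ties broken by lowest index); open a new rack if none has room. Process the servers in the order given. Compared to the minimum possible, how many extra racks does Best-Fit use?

0

Best-Fit: [21,17] [30,9] [28,5] [34] → 4 racks.
Total size 144U; any packing needs at least ⌈144/42⌉ = 4 racks.
So 4 is already optimal.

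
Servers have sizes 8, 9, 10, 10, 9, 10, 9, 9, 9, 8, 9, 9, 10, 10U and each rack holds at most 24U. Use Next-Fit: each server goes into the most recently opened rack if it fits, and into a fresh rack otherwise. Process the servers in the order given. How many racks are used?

rack 1: place 8U, 16U left
rack 1: place 9U, 7U left
rack 2: place 10U, 14U left
rack 2: place 10U, 4U left
rack 3: place 9U, 15U left
rack 3: place 10U, 5U left
rack 4: place 9U, 15U left
rack 4: place 9U, 6U left
rack 5: place 9U, 15U left
rack 5: place 8U, 7U left
rack 6: place 9U, 15U left
rack 6: place 9U, 6U left
rack 7: place 10U, 14U left
rack 7: place 10U, 4U left
Final racks: [8,9] [10,10] [9,10] [9,9] [9,8] [9,9] [10,10].

7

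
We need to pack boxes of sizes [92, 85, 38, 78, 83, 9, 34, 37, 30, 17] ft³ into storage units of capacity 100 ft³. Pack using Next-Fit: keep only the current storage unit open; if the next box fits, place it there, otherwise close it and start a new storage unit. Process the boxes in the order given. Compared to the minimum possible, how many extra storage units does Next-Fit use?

1

Next-Fit: [92] [85] [38] [78] [83,9] [34,37] [30,17] → 7 storage units.
Total size 503 ft³; any packing needs at least ⌈503/100⌉ = 6 storage units.
An optimal packing achieves that bound: [92] [85,9] [83,17] [78] [38,37] [34,30] → 6 storage units.
Excess: 7 − 6 = 1.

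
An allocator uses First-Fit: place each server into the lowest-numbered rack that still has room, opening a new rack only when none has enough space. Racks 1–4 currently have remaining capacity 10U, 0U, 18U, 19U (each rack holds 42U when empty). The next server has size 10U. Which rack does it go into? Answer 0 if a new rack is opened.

1

Racks with room: rack 1 (10U), rack 3 (18U), rack 4 (19U).
The first with room is rack 1.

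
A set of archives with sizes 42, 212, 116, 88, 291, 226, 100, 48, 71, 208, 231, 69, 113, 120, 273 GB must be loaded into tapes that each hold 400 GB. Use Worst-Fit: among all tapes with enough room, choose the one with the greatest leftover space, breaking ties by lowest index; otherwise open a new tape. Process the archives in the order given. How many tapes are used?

6 tapes

Put 42 GB in tape 1; 358 GB remain.
Put 212 GB in tape 1; 146 GB remain.
Put 116 GB in tape 1; 30 GB remain.
Put 88 GB in tape 2; 312 GB remain.
Put 291 GB in tape 2; 21 GB remain.
Put 226 GB in tape 3; 174 GB remain.
Put 100 GB in tape 3; 74 GB remain.
Put 48 GB in tape 3; 26 GB remain.
Put 71 GB in tape 4; 329 GB remain.
Put 208 GB in tape 4; 121 GB remain.
Put 231 GB in tape 5; 169 GB remain.
Put 69 GB in tape 5; 100 GB remain.
Put 113 GB in tape 4; 8 GB remain.
Put 120 GB in tape 6; 280 GB remain.
Put 273 GB in tape 6; 7 GB remain.
Final tapes: [42,212,116] [88,291] [226,100,48] [71,208,113] [231,69] [120,273].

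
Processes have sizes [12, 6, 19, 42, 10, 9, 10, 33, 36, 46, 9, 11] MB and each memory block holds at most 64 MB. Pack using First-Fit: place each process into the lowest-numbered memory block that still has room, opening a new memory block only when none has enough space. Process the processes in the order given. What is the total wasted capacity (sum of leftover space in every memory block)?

77

memory block 1: place 12 MB, 52 MB left
memory block 1: place 6 MB, 46 MB left
memory block 1: place 19 MB, 27 MB left
memory block 2: place 42 MB, 22 MB left
memory block 1: place 10 MB, 17 MB left
memory block 1: place 9 MB, 8 MB left
memory block 2: place 10 MB, 12 MB left
memory block 3: place 33 MB, 31 MB left
memory block 4: place 36 MB, 28 MB left
memory block 5: place 46 MB, 18 MB left
memory block 2: place 9 MB, 3 MB left
memory block 3: place 11 MB, 20 MB left
5 memory blocks × 64 MB = 320 MB; used 243 MB; unused 77 MB.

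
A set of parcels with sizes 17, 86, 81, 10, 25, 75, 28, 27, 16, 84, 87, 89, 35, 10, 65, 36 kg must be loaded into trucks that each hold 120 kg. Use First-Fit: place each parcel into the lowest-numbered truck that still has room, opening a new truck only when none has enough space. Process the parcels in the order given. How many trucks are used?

8

17 kg → truck 1 (remaining 103 kg)
86 kg → truck 1 (remaining 17 kg)
81 kg → truck 2 (remaining 39 kg)
10 kg → truck 1 (remaining 7 kg)
25 kg → truck 2 (remaining 14 kg)
75 kg → truck 3 (remaining 45 kg)
28 kg → truck 3 (remaining 17 kg)
27 kg → truck 4 (remaining 93 kg)
16 kg → truck 3 (remaining 1 kg)
84 kg → truck 4 (remaining 9 kg)
87 kg → truck 5 (remaining 33 kg)
89 kg → truck 6 (remaining 31 kg)
35 kg → truck 7 (remaining 85 kg)
10 kg → truck 2 (remaining 4 kg)
65 kg → truck 7 (remaining 20 kg)
36 kg → truck 8 (remaining 84 kg)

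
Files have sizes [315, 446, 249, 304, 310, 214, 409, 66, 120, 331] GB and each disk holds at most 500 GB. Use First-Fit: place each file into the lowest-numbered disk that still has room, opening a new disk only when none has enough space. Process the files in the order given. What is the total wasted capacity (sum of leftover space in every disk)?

736

Put 315 GB in disk 1; 185 GB remain.
Put 446 GB in disk 2; 54 GB remain.
Put 249 GB in disk 3; 251 GB remain.
Put 304 GB in disk 4; 196 GB remain.
Put 310 GB in disk 5; 190 GB remain.
Put 214 GB in disk 3; 37 GB remain.
Put 409 GB in disk 6; 91 GB remain.
Put 66 GB in disk 1; 119 GB remain.
Put 120 GB in disk 4; 76 GB remain.
Put 331 GB in disk 7; 169 GB remain.
7 disks × 500 GB = 3500 GB; used 2764 GB; unused 736 GB.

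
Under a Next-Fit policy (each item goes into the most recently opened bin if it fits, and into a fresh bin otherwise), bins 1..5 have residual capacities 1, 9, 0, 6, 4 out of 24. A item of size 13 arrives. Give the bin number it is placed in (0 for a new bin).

0

Next-Fit only looks at bin 5, which has 4 free.
13 does not fit, so a new bin is opened.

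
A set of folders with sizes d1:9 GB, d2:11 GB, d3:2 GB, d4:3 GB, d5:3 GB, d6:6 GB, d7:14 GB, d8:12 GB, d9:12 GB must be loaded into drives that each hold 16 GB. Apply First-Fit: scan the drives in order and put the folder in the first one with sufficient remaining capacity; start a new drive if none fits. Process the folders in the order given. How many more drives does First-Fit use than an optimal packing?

1

First-Fit: [9,2,3] [11,3] [6] [14] [12] [12] → 6 drives.
Total size 72 GB; any packing needs at least ⌈72/16⌉ = 5 drives.
An optimal packing achieves that bound: [14,2] [12,3] [12,3] [11] [9,6] → 5 drives.
Excess: 6 − 5 = 1.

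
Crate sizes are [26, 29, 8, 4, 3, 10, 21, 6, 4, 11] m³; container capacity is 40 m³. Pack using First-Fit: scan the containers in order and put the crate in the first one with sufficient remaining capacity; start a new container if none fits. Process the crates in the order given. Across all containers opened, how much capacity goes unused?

38

container 1: place 26 m³, 14 m³ left
container 2: place 29 m³, 11 m³ left
container 1: place 8 m³, 6 m³ left
container 1: place 4 m³, 2 m³ left
container 2: place 3 m³, 8 m³ left
container 3: place 10 m³, 30 m³ left
container 3: place 21 m³, 9 m³ left
container 2: place 6 m³, 2 m³ left
container 3: place 4 m³, 5 m³ left
container 4: place 11 m³, 29 m³ left
4 containers × 40 m³ = 160 m³; used 122 m³; unused 38 m³.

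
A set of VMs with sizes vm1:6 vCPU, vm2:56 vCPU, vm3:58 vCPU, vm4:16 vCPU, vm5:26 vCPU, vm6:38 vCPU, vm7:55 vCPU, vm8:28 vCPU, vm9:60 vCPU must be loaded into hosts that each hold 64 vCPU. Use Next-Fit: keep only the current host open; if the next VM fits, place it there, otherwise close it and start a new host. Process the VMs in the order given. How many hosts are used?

vm1 (6 vCPU) → host 1 (remaining 58 vCPU)
vm2 (56 vCPU) → host 1 (remaining 2 vCPU)
vm3 (58 vCPU) → host 2 (remaining 6 vCPU)
vm4 (16 vCPU) → host 3 (remaining 48 vCPU)
vm5 (26 vCPU) → host 3 (remaining 22 vCPU)
vm6 (38 vCPU) → host 4 (remaining 26 vCPU)
vm7 (55 vCPU) → host 5 (remaining 9 vCPU)
vm8 (28 vCPU) → host 6 (remaining 36 vCPU)
vm9 (60 vCPU) → host 7 (remaining 4 vCPU)
Final hosts: [6,56] [58] [16,26] [38] [55] [28] [60].

7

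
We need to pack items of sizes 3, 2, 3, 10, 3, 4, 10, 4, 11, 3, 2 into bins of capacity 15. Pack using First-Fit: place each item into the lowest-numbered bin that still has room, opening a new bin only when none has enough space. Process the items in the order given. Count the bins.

bin 1: place 3, 12 left
bin 1: place 2, 10 left
bin 1: place 3, 7 left
bin 2: place 10, 5 left
bin 1: place 3, 4 left
bin 1: place 4, 0 left
bin 3: place 10, 5 left
bin 2: place 4, 1 left
bin 4: place 11, 4 left
bin 3: place 3, 2 left
bin 3: place 2, 0 left

4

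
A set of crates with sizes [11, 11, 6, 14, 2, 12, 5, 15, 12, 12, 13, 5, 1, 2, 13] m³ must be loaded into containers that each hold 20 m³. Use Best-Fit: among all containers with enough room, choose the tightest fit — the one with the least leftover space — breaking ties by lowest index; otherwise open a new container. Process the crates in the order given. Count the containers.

container 1: place 11 m³, 9 m³ left
container 2: place 11 m³, 9 m³ left
container 1: place 6 m³, 3 m³ left
container 3: place 14 m³, 6 m³ left
container 1: place 2 m³, 1 m³ left
container 4: place 12 m³, 8 m³ left
container 3: place 5 m³, 1 m³ left
container 5: place 15 m³, 5 m³ left
container 6: place 12 m³, 8 m³ left
container 7: place 12 m³, 8 m³ left
container 8: place 13 m³, 7 m³ left
container 5: place 5 m³, 0 m³ left
container 1: place 1 m³, 0 m³ left
container 8: place 2 m³, 5 m³ left
container 9: place 13 m³, 7 m³ left

9 containers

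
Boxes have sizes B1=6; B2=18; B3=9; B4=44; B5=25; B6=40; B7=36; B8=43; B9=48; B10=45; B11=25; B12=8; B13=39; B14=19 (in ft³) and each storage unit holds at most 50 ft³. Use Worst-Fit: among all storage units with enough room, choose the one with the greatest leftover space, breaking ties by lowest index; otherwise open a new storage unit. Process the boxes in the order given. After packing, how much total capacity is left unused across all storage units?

95

Put B1 (6 ft³) in storage unit 1; 44 ft³ remain.
Put B2 (18 ft³) in storage unit 1; 26 ft³ remain.
Put B3 (9 ft³) in storage unit 1; 17 ft³ remain.
Put B4 (44 ft³) in storage unit 2; 6 ft³ remain.
Put B5 (25 ft³) in storage unit 3; 25 ft³ remain.
Put B6 (40 ft³) in storage unit 4; 10 ft³ remain.
Put B7 (36 ft³) in storage unit 5; 14 ft³ remain.
Put B8 (43 ft³) in storage unit 6; 7 ft³ remain.
Put B9 (48 ft³) in storage unit 7; 2 ft³ remain.
Put B10 (45 ft³) in storage unit 8; 5 ft³ remain.
Put B11 (25 ft³) in storage unit 3; 0 ft³ remain.
Put B12 (8 ft³) in storage unit 1; 9 ft³ remain.
Put B13 (39 ft³) in storage unit 9; 11 ft³ remain.
Put B14 (19 ft³) in storage unit 10; 31 ft³ remain.
10 storage units × 50 ft³ = 500 ft³; used 405 ft³; unused 95 ft³.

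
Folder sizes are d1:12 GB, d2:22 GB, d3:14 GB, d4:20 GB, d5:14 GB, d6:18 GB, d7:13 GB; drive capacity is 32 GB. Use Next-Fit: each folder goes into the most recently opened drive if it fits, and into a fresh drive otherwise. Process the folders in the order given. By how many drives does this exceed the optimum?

2

Next-Fit: [12] [22] [14] [20] [14,18] [13] → 6 drives.
Total size 113 GB; any packing needs at least ⌈113/32⌉ = 4 drives.
An optimal packing achieves that bound: [22] [20,12] [18,14] [14,13] → 4 drives.
Excess: 6 − 4 = 2.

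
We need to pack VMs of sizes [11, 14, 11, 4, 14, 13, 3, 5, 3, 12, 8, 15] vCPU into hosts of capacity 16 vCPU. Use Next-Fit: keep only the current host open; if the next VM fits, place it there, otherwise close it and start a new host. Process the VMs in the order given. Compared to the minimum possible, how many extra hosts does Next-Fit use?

1

Next-Fit: [11] [14] [11,4] [14] [13,3] [5,3] [12] [8] [15] → 9 hosts.
Total size 113 vCPU; any packing needs at least ⌈113/16⌉ = 8 hosts.
An optimal packing achieves that bound: [15] [14] [14] [13,3] [12,4] [11,5] [11,3] [8] → 8 hosts.
Excess: 9 − 8 = 1.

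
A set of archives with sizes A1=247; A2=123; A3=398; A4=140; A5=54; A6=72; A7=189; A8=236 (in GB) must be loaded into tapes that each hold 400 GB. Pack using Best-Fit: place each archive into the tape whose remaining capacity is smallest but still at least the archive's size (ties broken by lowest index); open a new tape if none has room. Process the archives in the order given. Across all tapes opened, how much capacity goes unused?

541

Put A1 (247 GB) in tape 1; 153 GB remain.
Put A2 (123 GB) in tape 1; 30 GB remain.
Put A3 (398 GB) in tape 2; 2 GB remain.
Put A4 (140 GB) in tape 3; 260 GB remain.
Put A5 (54 GB) in tape 3; 206 GB remain.
Put A6 (72 GB) in tape 3; 134 GB remain.
Put A7 (189 GB) in tape 4; 211 GB remain.
Put A8 (236 GB) in tape 5; 164 GB remain.
5 tapes × 400 GB = 2000 GB; used 1459 GB; unused 541 GB.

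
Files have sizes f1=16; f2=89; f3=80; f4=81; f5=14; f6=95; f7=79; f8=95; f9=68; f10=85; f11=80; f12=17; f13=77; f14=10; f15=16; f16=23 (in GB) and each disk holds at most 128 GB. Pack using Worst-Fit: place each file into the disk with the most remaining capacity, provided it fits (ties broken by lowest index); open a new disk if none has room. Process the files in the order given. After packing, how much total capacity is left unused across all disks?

355

Put f1 (16 GB) in disk 1; 112 GB remain.
Put f2 (89 GB) in disk 1; 23 GB remain.
Put f3 (80 GB) in disk 2; 48 GB remain.
Put f4 (81 GB) in disk 3; 47 GB remain.
Put f5 (14 GB) in disk 2; 34 GB remain.
Put f6 (95 GB) in disk 4; 33 GB remain.
Put f7 (79 GB) in disk 5; 49 GB remain.
Put f8 (95 GB) in disk 6; 33 GB remain.
Put f9 (68 GB) in disk 7; 60 GB remain.
Put f10 (85 GB) in disk 8; 43 GB remain.
Put f11 (80 GB) in disk 9; 48 GB remain.
Put f12 (17 GB) in disk 7; 43 GB remain.
Put f13 (77 GB) in disk 10; 51 GB remain.
Put f14 (10 GB) in disk 10; 41 GB remain.
Put f15 (16 GB) in disk 5; 33 GB remain.
Put f16 (23 GB) in disk 9; 25 GB remain.
10 disks × 128 GB = 1280 GB; used 925 GB; unused 355 GB.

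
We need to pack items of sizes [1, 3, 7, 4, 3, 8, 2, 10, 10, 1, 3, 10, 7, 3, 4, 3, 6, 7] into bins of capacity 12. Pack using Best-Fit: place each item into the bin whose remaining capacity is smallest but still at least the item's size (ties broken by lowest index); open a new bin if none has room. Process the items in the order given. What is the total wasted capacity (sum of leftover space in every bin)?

1 → bin 1 (remaining 11)
3 → bin 1 (remaining 8)
7 → bin 1 (remaining 1)
4 → bin 2 (remaining 8)
3 → bin 2 (remaining 5)
8 → bin 3 (remaining 4)
2 → bin 3 (remaining 2)
10 → bin 4 (remaining 2)
10 → bin 5 (remaining 2)
1 → bin 1 (remaining 0)
3 → bin 2 (remaining 2)
10 → bin 6 (remaining 2)
7 → bin 7 (remaining 5)
3 → bin 7 (remaining 2)
4 → bin 8 (remaining 8)
3 → bin 8 (remaining 5)
6 → bin 9 (remaining 6)
7 → bin 10 (remaining 5)
10 bins × 12 = 120; used 92; unused 28.

28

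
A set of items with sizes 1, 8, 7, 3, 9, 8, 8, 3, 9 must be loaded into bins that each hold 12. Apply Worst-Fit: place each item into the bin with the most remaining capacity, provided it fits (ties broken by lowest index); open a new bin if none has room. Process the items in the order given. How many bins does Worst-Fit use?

6 bins

bin 1: place 1, 11 left
bin 1: place 8, 3 left
bin 2: place 7, 5 left
bin 2: place 3, 2 left
bin 3: place 9, 3 left
bin 4: place 8, 4 left
bin 5: place 8, 4 left
bin 4: place 3, 1 left
bin 6: place 9, 3 left
Final bins: [1,8] [7,3] [9] [8,3] [8] [9].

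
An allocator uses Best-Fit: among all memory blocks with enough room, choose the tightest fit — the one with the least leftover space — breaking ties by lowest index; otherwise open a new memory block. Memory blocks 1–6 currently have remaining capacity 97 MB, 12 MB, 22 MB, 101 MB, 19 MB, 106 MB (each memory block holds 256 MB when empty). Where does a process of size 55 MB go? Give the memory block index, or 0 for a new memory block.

Memory blocks with room: memory block 1 (97 MB), memory block 4 (101 MB), memory block 6 (106 MB).
Tightest fit is memory block 1 with 97 MB free.

1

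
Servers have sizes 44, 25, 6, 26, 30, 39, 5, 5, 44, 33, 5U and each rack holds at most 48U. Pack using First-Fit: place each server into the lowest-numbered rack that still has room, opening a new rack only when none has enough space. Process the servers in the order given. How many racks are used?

7

Put 44U in rack 1; 4U remain.
Put 25U in rack 2; 23U remain.
Put 6U in rack 2; 17U remain.
Put 26U in rack 3; 22U remain.
Put 30U in rack 4; 18U remain.
Put 39U in rack 5; 9U remain.
Put 5U in rack 2; 12U remain.
Put 5U in rack 2; 7U remain.
Put 44U in rack 6; 4U remain.
Put 33U in rack 7; 15U remain.
Put 5U in rack 2; 2U remain.
Final racks: [44] [25,6,5,5,5] [26] [30] [39] [44] [33].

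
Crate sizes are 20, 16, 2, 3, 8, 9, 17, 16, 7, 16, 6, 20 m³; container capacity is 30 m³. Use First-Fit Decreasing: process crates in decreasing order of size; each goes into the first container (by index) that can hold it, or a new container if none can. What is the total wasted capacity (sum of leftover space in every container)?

40

Sorted descending: 20, 20, 17, 16, 16, 16, 9, 8, 7, 6, 3, 2.
20 m³ → container 1 (remaining 10 m³)
20 m³ → container 2 (remaining 10 m³)
17 m³ → container 3 (remaining 13 m³)
16 m³ → container 4 (remaining 14 m³)
16 m³ → container 5 (remaining 14 m³)
16 m³ → container 6 (remaining 14 m³)
9 m³ → container 1 (remaining 1 m³)
8 m³ → container 2 (remaining 2 m³)
7 m³ → container 3 (remaining 6 m³)
6 m³ → container 3 (remaining 0 m³)
3 m³ → container 4 (remaining 11 m³)
2 m³ → container 2 (remaining 0 m³)
6 containers × 30 m³ = 180 m³; used 140 m³; unused 40 m³.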